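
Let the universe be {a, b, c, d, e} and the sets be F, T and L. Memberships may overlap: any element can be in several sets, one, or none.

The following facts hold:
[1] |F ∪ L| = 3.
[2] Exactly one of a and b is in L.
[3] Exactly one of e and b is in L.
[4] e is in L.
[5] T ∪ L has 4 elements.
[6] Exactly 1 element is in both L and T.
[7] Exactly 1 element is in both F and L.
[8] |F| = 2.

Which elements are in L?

From (4): e ∈ L.
(3) (exactly one): b ∉ L.
(2) (exactly one): a ∈ L.
Suppose c ∈ L: no assignment then satisfies all the clues, so c ∉ L.

L = {a, e}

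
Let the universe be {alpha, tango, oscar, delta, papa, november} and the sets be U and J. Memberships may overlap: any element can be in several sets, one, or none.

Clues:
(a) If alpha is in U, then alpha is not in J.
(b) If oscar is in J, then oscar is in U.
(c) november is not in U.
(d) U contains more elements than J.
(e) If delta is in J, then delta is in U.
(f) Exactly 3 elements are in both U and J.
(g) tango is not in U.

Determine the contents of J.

J = {delta, oscar, papa}

From (c): november ∉ U.
From (g): tango ∉ U.
Suppose alpha ∈ J: no assignment then satisfies all the clues, so alpha ∉ J.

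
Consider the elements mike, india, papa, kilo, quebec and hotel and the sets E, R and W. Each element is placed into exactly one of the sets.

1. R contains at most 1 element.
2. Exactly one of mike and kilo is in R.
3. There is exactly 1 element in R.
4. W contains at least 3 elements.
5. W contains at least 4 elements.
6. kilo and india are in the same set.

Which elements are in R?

R = {mike}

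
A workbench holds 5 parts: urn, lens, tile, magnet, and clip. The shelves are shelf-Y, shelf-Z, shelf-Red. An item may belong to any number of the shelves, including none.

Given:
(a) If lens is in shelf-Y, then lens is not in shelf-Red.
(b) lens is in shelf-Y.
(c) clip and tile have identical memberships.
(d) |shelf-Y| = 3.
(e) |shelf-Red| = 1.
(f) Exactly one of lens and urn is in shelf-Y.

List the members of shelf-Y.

shelf-Y = {clip, lens, tile}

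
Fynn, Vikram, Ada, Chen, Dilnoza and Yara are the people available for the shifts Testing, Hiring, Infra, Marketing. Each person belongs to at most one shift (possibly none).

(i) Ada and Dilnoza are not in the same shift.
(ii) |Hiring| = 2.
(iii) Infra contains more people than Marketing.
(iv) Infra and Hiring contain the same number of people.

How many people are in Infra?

2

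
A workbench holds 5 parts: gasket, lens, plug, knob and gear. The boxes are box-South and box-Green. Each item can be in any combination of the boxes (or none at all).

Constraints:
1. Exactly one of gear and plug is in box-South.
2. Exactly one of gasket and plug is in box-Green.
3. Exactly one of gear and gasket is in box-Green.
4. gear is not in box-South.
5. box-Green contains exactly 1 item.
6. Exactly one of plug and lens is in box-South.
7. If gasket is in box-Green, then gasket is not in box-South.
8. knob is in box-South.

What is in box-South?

From (4): gear ∉ box-South.
From (8): knob ∈ box-South.
(1) (exactly one): plug ∈ box-South.
(6) (exactly one): lens ∉ box-South.
Suppose gasket ∈ box-South: no assignment then satisfies all the clues, so gasket ∉ box-South.

box-South = {knob, plug}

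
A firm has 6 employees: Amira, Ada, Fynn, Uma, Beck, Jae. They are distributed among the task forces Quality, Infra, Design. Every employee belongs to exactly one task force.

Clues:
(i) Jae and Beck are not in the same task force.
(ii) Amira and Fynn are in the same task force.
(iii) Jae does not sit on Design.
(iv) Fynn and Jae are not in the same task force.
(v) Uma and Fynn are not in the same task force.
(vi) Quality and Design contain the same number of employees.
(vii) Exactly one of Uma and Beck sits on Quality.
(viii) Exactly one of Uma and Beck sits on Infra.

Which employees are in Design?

Design = {Amira, Fynn}

From (iii): Jae ∉ Design.
Suppose Amira ∉ Design: no assignment then satisfies all the clues, so Amira ∈ Design.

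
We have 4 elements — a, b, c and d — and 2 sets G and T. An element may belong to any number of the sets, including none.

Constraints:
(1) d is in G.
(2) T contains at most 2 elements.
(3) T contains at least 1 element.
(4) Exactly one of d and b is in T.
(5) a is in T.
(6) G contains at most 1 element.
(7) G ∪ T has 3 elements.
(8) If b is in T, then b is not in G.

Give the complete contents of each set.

G = {d}; T = {a, b}

From (1): d ∈ G.
From (5): a ∈ T.
(6): G already has 1, so the rest are out.
Suppose b ∉ T: no assignment then satisfies all the clues, so b ∈ T.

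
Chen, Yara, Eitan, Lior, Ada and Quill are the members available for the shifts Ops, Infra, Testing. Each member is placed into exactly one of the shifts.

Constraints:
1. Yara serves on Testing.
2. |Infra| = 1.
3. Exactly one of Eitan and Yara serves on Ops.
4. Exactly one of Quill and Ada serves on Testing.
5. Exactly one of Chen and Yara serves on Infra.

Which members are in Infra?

Infra = {Chen}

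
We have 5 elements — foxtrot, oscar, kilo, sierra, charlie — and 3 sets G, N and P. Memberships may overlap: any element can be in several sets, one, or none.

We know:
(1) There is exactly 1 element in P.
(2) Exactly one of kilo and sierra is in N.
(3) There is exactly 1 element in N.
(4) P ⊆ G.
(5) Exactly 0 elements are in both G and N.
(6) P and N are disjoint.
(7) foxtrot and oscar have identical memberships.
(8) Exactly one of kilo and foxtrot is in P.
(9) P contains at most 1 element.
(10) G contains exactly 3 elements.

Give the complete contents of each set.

G = {foxtrot, kilo, oscar}; N = {sierra}; P = {kilo}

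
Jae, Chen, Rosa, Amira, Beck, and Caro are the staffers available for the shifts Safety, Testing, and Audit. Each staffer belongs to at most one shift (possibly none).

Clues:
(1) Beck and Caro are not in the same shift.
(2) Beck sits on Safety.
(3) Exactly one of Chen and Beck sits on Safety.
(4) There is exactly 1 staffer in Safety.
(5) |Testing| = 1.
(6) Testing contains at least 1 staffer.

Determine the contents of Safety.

Safety = {Beck}

From (2): Beck ∈ Safety.
(1): Caro ∉ Safety.
(3) (exactly one): Chen ∉ Safety.
(4): Safety already has 1, so the rest are out.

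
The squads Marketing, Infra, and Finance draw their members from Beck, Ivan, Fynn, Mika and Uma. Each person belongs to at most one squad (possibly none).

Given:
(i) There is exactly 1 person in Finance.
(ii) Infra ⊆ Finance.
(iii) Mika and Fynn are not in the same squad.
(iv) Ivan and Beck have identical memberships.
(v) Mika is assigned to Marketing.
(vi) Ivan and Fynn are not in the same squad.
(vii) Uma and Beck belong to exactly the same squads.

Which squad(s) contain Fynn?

Fynn: Finance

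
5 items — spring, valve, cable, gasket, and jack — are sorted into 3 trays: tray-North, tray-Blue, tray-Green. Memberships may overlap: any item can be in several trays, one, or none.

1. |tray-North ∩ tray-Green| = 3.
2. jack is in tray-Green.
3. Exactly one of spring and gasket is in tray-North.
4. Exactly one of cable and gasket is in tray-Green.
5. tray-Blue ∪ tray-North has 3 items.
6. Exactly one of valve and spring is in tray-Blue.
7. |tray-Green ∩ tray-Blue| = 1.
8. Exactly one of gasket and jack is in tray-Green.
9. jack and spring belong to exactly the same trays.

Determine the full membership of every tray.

From (2): jack ∈ tray-Green.
(8) (exactly one): gasket ∉ tray-Green.
(9): spring matches jack: spring ∈ tray-Green.
(4) (exactly one): cable ∈ tray-Green.
Suppose spring ∉ tray-North: no assignment then satisfies all the clues, so spring ∈ tray-North.

tray-North = {jack, spring, valve}; tray-Blue = {valve}; tray-Green = {cable, jack, spring, valve}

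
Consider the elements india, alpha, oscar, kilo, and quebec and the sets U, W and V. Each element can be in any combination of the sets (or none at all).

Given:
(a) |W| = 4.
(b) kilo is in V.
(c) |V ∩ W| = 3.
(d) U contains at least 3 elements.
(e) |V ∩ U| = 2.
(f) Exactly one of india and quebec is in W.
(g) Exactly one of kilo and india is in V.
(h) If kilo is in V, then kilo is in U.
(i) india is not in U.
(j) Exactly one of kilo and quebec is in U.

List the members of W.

W = {alpha, kilo, oscar, quebec}

From (b): kilo ∈ V.
From (i): india ∉ U.
(g) (exactly one): india ∉ V.
(h): kilo ∈ U.
(j) (exactly one): quebec ∉ U.
(d): only 3 candidates remain for U, so all are in.
Suppose india ∈ W: no assignment then satisfies all the clues, so india ∉ W.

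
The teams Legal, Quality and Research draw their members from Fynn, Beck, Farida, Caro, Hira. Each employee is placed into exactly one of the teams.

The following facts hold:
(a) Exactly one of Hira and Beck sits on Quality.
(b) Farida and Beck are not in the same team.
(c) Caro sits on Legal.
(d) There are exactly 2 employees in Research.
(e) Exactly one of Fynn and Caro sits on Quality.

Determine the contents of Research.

Research = {Farida, Hira}

From (c): Caro ∈ Legal.
(e) (exactly one): Fynn ∈ Quality.
Suppose Beck ∈ Research: no assignment then satisfies all the clues, so Beck ∉ Research.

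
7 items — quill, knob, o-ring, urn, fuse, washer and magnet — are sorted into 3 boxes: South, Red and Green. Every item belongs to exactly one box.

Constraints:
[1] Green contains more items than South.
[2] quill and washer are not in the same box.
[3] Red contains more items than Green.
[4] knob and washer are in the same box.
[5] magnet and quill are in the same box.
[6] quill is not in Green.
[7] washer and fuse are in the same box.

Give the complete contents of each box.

South = {}; Red = {magnet, o-ring, quill, urn}; Green = {fuse, knob, washer}

From (6): quill ∉ Green.
(5): magnet matches quill: magnet ∉ Green.
Suppose quill ∈ South: no assignment then satisfies all the clues, so quill ∉ South.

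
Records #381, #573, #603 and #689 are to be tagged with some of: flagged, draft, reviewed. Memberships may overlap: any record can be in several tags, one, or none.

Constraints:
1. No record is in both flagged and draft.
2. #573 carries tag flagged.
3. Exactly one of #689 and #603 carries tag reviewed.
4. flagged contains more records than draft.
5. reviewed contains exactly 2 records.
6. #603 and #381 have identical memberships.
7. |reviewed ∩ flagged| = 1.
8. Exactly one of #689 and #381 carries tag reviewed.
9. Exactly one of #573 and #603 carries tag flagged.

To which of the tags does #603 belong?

#603: none

From (2): #573 ∈ flagged.
(1) (disjoint): #573 ∉ draft.
(9) (exactly one): #603 ∉ flagged.
(6): #381 matches #603: #381 ∉ flagged.
Suppose #603 ∈ draft: no assignment then satisfies all the clues, so #603 ∉ draft.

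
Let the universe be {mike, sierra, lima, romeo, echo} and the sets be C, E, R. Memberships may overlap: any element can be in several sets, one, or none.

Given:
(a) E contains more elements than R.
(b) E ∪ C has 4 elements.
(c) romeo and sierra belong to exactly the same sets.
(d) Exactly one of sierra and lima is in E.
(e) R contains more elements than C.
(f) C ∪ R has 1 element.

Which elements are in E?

E = {echo, mike, romeo, sierra}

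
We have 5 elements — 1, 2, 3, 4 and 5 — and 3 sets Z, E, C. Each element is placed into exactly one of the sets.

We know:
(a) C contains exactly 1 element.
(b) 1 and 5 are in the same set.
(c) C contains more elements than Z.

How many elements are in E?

4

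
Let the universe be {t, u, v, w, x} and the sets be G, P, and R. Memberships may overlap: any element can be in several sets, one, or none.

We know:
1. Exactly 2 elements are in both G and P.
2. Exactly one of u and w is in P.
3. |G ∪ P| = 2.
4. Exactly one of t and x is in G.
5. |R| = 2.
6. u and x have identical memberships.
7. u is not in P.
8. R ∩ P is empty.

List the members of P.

P = {t, w}

From (7): u ∉ P.
(2) (exactly one): w ∈ P.
(6): x matches u: x ∉ P.
(8) (disjoint): w ∉ R.
Suppose t ∉ P: no assignment then satisfies all the clues, so t ∈ P.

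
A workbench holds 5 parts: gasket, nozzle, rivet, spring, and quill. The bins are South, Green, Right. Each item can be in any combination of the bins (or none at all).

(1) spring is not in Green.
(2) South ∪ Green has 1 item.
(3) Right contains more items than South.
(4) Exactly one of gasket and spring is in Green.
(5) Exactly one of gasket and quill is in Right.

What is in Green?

Green = {gasket}

From (1): spring ∉ Green.
(4) (exactly one): gasket ∈ Green.
Suppose nozzle ∈ Green: no assignment then satisfies all the clues, so nozzle ∉ Green.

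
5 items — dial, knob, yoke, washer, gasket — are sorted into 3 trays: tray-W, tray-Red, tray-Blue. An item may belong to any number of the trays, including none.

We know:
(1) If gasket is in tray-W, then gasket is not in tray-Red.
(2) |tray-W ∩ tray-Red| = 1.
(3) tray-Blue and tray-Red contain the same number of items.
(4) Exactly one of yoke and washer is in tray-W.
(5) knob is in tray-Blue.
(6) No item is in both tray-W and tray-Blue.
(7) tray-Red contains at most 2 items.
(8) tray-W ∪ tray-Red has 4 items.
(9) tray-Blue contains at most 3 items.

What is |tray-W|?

3

From (5): knob ∈ tray-Blue.
(6) (disjoint): knob ∉ tray-W.
Suppose dial ∉ tray-W: no assignment then satisfies all the clues, so dial ∈ tray-W.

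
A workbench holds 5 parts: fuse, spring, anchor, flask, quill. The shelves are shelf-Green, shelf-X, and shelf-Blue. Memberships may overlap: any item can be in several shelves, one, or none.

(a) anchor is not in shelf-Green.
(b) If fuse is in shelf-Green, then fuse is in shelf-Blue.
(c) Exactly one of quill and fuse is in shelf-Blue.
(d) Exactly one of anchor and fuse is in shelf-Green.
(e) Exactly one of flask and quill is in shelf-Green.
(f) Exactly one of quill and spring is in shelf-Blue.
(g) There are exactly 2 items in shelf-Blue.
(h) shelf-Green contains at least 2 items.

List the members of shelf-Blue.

shelf-Blue = {fuse, spring}

From (a): anchor ∉ shelf-Green.
(d) (exactly one): fuse ∈ shelf-Green.
(b): fuse ∈ shelf-Blue.
(c) (exactly one): quill ∉ shelf-Blue.
(f) (exactly one): spring ∈ shelf-Blue.
(g): shelf-Blue already has 2, so the rest are out.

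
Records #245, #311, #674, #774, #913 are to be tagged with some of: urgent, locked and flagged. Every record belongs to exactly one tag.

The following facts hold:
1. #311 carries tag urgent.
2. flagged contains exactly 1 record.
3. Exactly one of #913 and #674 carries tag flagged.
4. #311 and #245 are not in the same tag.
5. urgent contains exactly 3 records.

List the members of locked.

locked = {#245}

From (1): #311 ∈ urgent.
(4): #245 ∉ urgent.
Suppose #245 ∉ locked: no assignment then satisfies all the clues, so #245 ∈ locked.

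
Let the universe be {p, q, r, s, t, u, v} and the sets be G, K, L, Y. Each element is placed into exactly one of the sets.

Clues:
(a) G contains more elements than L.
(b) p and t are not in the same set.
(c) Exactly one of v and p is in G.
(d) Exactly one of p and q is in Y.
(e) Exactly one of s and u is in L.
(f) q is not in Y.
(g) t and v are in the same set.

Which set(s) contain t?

t: G

From (f): q ∉ Y.
(d) (exactly one): p ∈ Y.
(b): t ∉ Y.
(c) (exactly one): v ∈ G.
(g): t matches v: t ∈ G.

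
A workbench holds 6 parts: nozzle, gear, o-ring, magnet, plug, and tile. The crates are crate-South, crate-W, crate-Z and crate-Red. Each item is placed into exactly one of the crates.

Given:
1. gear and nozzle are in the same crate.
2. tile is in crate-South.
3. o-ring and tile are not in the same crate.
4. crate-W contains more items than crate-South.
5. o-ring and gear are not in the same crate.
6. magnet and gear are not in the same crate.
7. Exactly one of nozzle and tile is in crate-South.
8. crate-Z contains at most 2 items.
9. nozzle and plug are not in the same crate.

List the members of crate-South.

crate-South = {tile}

From (2): tile ∈ crate-South.
(3): o-ring ∉ crate-South.
(7) (exactly one): nozzle ∉ crate-South.
(1): gear matches nozzle: gear ∉ crate-South.
Suppose magnet ∈ crate-South: no assignment then satisfies all the clues, so magnet ∉ crate-South.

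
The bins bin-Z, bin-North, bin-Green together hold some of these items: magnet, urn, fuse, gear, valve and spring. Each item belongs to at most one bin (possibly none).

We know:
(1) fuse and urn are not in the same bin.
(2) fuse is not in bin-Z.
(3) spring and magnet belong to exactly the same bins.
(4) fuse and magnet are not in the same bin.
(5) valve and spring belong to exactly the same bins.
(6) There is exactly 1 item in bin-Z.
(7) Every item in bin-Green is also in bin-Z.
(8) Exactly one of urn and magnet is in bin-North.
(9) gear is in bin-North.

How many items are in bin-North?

4

From (2): fuse ∉ bin-Z.
From (9): gear ∈ bin-North.
(7) contrapositive: fuse ∉ bin-Green.
Suppose magnet ∈ bin-Z: no assignment then satisfies all the clues, so magnet ∉ bin-Z.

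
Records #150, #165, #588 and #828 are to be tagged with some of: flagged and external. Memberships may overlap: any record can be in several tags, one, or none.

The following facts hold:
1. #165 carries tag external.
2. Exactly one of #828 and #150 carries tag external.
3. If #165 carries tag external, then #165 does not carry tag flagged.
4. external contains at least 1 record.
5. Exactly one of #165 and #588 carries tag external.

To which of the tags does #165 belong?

From (1): #165 ∈ external.
(3): #165 ∉ flagged.
(5) (exactly one): #588 ∉ external.

#165: external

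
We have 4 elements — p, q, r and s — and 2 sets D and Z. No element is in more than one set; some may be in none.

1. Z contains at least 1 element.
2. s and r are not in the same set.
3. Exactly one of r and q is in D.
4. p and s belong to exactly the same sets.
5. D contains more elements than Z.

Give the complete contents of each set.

D = {p, q, s}; Z = {r}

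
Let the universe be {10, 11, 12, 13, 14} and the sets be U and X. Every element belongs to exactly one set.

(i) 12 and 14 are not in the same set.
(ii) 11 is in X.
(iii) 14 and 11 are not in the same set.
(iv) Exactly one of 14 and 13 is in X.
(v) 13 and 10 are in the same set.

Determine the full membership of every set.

From (ii): 11 ∈ X.
(iii): 14 ∉ X.
(iv) (exactly one): 13 ∈ X.
(v): 10 matches 13: 10 ∉ U.
(v): 10 matches 13: 10 ∈ X.
Only one set left: 14 ∈ U.
(i): 12 ∉ U.
Only one set left: 12 ∈ X.

U = {14}; X = {10, 11, 12, 13}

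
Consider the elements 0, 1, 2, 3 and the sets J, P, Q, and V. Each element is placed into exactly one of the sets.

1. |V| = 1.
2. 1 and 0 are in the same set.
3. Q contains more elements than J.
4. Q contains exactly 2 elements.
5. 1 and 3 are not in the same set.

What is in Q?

Q = {0, 1}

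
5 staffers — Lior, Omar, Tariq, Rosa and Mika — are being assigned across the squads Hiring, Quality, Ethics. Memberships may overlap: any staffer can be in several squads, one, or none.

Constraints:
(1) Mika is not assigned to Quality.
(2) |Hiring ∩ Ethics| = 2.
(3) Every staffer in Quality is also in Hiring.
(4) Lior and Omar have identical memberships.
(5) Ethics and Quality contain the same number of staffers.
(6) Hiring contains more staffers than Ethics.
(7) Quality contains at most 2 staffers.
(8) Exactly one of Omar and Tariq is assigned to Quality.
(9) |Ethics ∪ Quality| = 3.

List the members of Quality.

Quality = {Rosa, Tariq}

From (1): Mika ∉ Quality.
Suppose Lior ∈ Quality: no assignment then satisfies all the clues, so Lior ∉ Quality.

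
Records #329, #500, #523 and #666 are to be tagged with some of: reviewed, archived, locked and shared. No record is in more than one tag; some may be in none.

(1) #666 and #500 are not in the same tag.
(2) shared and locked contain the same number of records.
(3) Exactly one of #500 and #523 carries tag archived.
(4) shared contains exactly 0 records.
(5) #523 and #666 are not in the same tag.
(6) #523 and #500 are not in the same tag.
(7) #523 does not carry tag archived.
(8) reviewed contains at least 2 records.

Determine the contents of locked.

From (7): #523 ∉ archived.
(3) (exactly one): #500 ∈ archived.
(4): shared already has 0, so the rest are out.
(1): #666 ∉ archived.
Suppose #329 ∈ locked: no assignment then satisfies all the clues, so #329 ∉ locked.

locked = {}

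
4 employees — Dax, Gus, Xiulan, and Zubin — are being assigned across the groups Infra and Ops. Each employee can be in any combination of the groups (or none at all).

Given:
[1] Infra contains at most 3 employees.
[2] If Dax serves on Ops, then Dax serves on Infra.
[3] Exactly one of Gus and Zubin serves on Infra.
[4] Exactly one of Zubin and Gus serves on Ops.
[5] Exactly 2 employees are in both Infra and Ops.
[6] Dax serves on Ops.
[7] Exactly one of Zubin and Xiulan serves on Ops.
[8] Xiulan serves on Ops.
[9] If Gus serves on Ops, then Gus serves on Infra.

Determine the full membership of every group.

From (6): Dax ∈ Ops.
From (8): Xiulan ∈ Ops.
(2): Dax ∈ Infra.
(7) (exactly one): Zubin ∉ Ops.
(4) (exactly one): Gus ∈ Ops.
(9): Gus ∈ Infra.
(3) (exactly one): Zubin ∉ Infra.
Suppose Xiulan ∈ Infra: no assignment then satisfies all the clues, so Xiulan ∉ Infra.

Infra = {Dax, Gus}; Ops = {Dax, Gus, Xiulan}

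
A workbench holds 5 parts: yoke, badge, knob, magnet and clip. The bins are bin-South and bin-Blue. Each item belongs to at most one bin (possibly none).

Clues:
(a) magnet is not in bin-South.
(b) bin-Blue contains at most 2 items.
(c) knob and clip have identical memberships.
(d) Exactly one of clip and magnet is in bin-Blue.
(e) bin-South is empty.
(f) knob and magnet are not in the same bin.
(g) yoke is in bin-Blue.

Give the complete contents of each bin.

From (a): magnet ∉ bin-South.
From (g): yoke ∈ bin-Blue.
(e): bin-South already has 0, so the rest are out.
Suppose badge ∈ bin-Blue: no assignment then satisfies all the clues, so badge ∉ bin-Blue.

bin-South = {}; bin-Blue = {magnet, yoke}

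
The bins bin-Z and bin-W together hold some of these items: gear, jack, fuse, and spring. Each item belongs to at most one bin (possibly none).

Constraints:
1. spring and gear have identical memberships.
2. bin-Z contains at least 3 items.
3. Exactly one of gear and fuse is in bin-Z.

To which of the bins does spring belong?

spring: bin-Z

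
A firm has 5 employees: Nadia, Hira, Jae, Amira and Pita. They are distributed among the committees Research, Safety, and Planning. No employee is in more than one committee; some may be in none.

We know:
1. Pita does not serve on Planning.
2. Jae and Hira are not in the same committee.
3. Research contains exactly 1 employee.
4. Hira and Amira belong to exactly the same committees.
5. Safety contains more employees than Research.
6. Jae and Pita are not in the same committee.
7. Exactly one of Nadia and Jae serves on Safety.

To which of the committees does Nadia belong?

From (1): Pita ∉ Planning.
Suppose Nadia ∈ Research: no assignment then satisfies all the clues, so Nadia ∉ Research.

Nadia: Safety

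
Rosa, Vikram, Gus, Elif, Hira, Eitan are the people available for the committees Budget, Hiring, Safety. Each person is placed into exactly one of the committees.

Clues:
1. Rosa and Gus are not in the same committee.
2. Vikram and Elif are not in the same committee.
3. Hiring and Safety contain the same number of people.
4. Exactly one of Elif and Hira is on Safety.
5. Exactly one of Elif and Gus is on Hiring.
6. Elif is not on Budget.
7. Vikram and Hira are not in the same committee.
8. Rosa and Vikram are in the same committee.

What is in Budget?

Budget = {Rosa, Vikram}

From (6): Elif ∉ Budget.
Suppose Rosa ∉ Budget: no assignment then satisfies all the clues, so Rosa ∈ Budget.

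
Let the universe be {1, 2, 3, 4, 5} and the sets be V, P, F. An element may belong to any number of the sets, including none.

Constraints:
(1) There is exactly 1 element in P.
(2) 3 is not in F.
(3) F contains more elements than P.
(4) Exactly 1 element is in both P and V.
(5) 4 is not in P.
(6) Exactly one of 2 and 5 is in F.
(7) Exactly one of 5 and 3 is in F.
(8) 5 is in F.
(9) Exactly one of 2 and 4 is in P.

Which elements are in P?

From (2): 3 ∉ F.
From (5): 4 ∉ P.
From (8): 5 ∈ F.
(6) (exactly one): 2 ∉ F.
(9) (exactly one): 2 ∈ P.
(1): P already has 1, so the rest are out.

P = {2}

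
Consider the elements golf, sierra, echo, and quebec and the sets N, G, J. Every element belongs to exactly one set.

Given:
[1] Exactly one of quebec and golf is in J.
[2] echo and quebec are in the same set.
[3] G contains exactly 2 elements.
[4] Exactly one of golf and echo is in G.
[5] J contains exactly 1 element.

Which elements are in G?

G = {echo, quebec}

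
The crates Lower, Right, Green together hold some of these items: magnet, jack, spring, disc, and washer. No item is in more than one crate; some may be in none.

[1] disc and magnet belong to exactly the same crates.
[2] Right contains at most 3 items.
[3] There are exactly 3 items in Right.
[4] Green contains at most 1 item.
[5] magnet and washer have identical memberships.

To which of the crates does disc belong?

disc: Right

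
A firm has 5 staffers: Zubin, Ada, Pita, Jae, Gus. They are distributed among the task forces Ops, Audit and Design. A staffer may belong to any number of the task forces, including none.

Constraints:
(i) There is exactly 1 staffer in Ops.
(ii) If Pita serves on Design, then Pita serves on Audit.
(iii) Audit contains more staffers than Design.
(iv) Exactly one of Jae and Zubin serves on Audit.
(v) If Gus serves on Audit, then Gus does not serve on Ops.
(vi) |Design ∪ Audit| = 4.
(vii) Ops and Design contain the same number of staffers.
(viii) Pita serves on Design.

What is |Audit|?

From (viii): Pita ∈ Design.
(ii): Pita ∈ Audit.
Suppose Zubin ∈ Design: no assignment then satisfies all the clues, so Zubin ∉ Design.

4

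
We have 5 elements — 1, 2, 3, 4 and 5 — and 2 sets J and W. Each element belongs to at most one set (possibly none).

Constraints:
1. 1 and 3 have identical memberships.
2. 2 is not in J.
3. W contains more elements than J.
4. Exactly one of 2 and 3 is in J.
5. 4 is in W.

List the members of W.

W = {2, 4, 5}

From (2): 2 ∉ J.
From (5): 4 ∈ W.
(4) (exactly one): 3 ∈ J.
(1): 1 matches 3: 1 ∈ J.
Suppose 2 ∉ W: no assignment then satisfies all the clues, so 2 ∈ W.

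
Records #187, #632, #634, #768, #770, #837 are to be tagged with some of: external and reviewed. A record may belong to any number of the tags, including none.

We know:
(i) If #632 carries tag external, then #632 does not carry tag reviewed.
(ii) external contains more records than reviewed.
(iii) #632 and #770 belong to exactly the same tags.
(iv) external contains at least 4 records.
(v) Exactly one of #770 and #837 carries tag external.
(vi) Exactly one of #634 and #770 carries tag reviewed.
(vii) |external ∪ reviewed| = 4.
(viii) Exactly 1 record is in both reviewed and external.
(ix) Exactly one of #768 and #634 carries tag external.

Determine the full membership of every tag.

external = {#187, #632, #634, #770}; reviewed = {#634}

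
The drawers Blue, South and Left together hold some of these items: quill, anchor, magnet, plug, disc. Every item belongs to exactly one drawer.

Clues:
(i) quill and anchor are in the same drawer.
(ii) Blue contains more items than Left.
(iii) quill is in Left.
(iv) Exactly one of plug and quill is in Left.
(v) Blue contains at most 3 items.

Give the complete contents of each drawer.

Blue = {disc, magnet, plug}; South = {}; Left = {anchor, quill}

From (iii): quill ∈ Left.
(i): anchor matches quill: anchor ∉ Blue.
(i): anchor matches quill: anchor ∉ South.
(i): anchor matches quill: anchor ∈ Left.
(iv) (exactly one): plug ∉ Left.
Suppose magnet ∉ Blue: no assignment then satisfies all the clues, so magnet ∈ Blue.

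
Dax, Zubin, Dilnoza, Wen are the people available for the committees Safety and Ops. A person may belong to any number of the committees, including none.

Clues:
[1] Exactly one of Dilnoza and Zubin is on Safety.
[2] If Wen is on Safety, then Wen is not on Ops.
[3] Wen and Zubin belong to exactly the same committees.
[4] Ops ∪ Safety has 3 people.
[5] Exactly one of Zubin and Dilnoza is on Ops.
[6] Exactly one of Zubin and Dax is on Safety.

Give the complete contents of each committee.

Safety = {Wen, Zubin}; Ops = {Dilnoza}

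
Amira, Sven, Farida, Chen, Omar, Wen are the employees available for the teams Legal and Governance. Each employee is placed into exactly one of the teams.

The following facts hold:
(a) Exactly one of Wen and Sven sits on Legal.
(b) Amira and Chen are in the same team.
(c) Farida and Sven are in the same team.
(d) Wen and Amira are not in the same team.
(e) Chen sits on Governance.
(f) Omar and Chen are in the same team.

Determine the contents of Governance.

From (e): Chen ∈ Governance.
(b): Amira matches Chen: Amira ∉ Legal.
(b): Amira matches Chen: Amira ∈ Governance.
(d): Wen ∉ Governance.
(f): Omar matches Chen: Omar ∉ Legal.
(f): Omar matches Chen: Omar ∈ Governance.
Only one team left: Wen ∈ Legal.
(a) (exactly one): Sven ∉ Legal.
(c): Farida matches Sven: Farida ∉ Legal.
Only one team left: Sven ∈ Governance.
Only one team left: Farida ∈ Governance.

Governance = {Amira, Chen, Farida, Omar, Sven}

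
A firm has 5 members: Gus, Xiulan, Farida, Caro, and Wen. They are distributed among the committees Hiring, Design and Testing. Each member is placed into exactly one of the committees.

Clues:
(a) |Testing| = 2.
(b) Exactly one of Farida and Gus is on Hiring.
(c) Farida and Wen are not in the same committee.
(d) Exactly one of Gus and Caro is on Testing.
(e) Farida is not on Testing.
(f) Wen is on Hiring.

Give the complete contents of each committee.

From (e): Farida ∉ Testing.
From (f): Wen ∈ Hiring.
(c): Farida ∉ Hiring.
Only one committee left: Farida ∈ Design.
(b) (exactly one): Gus ∈ Hiring.
(d) (exactly one): Caro ∈ Testing.
(a): only 2 candidates remain for Testing, so all are in.

Hiring = {Gus, Wen}; Design = {Farida}; Testing = {Caro, Xiulan}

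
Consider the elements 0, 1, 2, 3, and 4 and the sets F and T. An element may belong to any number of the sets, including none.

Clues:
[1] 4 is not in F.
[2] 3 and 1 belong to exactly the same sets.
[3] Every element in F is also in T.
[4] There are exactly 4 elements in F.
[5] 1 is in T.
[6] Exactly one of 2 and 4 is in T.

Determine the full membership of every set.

F = {0, 1, 2, 3}; T = {0, 1, 2, 3}

From (1): 4 ∉ F.
From (5): 1 ∈ T.
(2): 3 matches 1: 3 ∈ T.
(4): only 4 candidates remain for F, so all are in.
(3) with 0 ∈ F: 0 ∈ T.
(3) with 2 ∈ F: 2 ∈ T.
(6) (exactly one): 4 ∉ T.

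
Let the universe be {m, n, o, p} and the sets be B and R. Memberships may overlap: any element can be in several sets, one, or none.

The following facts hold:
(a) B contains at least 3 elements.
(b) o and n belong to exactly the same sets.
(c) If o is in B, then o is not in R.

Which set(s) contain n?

n: B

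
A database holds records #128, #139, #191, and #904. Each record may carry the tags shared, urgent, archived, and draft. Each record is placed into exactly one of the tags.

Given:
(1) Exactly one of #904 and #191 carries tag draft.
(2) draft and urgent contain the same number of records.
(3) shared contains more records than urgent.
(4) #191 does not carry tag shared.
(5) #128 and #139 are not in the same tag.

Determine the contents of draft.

draft = {#191}

From (4): #191 ∉ shared.
Suppose #128 ∈ draft: no assignment then satisfies all the clues, so #128 ∉ draft.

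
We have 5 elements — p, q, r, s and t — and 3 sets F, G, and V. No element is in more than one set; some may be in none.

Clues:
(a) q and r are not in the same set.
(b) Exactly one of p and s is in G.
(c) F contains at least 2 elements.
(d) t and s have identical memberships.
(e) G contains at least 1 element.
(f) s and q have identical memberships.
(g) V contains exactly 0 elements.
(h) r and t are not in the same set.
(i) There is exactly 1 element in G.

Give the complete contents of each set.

F = {q, s, t}; G = {p}; V = {}

(g): V already has 0, so the rest are out.
Suppose p ∈ F: no assignment then satisfies all the clues, so p ∉ F.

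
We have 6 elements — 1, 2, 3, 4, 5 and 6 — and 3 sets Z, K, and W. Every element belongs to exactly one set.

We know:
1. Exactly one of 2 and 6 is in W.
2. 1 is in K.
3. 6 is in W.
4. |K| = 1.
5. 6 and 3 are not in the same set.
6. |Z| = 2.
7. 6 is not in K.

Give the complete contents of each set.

From (2): 1 ∈ K.
From (3): 6 ∈ W.
(1) (exactly one): 2 ∉ W.
(4): K already has 1, so the rest are out.
(5): 3 ∉ W.
Only one set left: 2 ∈ Z.
Only one set left: 3 ∈ Z.
(6): Z already has 2, so the rest are out.
Only one set left: 4 ∈ W.
Only one set left: 5 ∈ W.

Z = {2, 3}; K = {1}; W = {4, 5, 6}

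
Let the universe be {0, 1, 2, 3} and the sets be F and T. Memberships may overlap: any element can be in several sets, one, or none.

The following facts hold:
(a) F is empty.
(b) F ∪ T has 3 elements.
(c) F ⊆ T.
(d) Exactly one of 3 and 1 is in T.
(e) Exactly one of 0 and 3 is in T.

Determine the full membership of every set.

F = {}; T = {0, 1, 2}

(a): F already has 0, so the rest are out.
Suppose 0 ∉ T: no assignment then satisfies all the clues, so 0 ∈ T.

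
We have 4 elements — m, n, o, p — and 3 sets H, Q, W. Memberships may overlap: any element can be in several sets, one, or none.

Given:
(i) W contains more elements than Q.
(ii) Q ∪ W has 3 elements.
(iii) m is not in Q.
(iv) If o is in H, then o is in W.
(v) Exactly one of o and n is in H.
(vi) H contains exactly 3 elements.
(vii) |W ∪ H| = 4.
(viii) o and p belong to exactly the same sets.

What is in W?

W = {n, o, p}

From (iii): m ∉ Q.
Suppose m ∈ W: no assignment then satisfies all the clues, so m ∉ W.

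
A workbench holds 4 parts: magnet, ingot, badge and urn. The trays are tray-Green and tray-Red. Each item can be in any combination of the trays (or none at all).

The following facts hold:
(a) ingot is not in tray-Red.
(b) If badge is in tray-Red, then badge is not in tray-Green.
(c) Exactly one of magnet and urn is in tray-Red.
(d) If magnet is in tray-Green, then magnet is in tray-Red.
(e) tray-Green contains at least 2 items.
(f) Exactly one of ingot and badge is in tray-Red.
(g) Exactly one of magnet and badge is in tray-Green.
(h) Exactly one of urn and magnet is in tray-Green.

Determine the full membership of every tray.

tray-Green = {ingot, magnet}; tray-Red = {badge, magnet}

From (a): ingot ∉ tray-Red.
(f) (exactly one): badge ∈ tray-Red.
(b): badge ∉ tray-Green.
(g) (exactly one): magnet ∈ tray-Green.
(h) (exactly one): urn ∉ tray-Green.
(d): magnet ∈ tray-Red.
(e): only 2 candidates remain for tray-Green, so all are in.
(c) (exactly one): urn ∉ tray-Red.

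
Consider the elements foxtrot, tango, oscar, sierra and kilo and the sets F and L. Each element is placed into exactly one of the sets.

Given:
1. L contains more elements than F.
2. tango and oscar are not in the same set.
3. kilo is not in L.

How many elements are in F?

2

From (3): kilo ∉ L.
Only one set left: kilo ∈ F.
Suppose foxtrot ∈ F: no assignment then satisfies all the clues, so foxtrot ∉ F.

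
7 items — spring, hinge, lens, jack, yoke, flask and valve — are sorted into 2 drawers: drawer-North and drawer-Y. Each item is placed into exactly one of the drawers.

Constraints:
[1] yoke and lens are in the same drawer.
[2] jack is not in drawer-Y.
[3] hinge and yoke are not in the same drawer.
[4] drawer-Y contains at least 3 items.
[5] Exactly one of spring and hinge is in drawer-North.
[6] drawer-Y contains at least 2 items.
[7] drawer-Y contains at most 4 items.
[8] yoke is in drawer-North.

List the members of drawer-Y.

From (2): jack ∉ drawer-Y.
From (8): yoke ∈ drawer-North.
(1): lens matches yoke: lens ∈ drawer-North.
(3): hinge ∉ drawer-North.
(5) (exactly one): spring ∈ drawer-North.
Only one drawer left: hinge ∈ drawer-Y.
Only one drawer left: jack ∈ drawer-North.
(4): only 3 candidates remain for drawer-Y, so all are in.

drawer-Y = {flask, hinge, valve}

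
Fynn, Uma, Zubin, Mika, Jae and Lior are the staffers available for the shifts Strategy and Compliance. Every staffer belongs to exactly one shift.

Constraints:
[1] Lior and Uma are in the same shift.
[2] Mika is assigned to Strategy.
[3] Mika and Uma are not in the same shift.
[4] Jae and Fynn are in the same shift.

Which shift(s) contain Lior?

Lior: Compliance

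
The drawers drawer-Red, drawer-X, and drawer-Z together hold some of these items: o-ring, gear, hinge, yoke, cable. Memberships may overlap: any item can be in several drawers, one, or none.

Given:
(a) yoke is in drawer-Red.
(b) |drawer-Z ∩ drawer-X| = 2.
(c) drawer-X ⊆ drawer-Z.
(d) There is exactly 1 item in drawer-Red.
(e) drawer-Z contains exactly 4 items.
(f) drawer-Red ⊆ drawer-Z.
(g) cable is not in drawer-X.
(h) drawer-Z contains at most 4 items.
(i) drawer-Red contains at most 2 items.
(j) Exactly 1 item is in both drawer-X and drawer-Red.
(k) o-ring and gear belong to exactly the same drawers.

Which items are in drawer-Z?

From (a): yoke ∈ drawer-Red.
From (g): cable ∉ drawer-X.
(d): drawer-Red already has 1, so the rest are out.
(f) with yoke ∈ drawer-Red: yoke ∈ drawer-Z.
Suppose o-ring ∉ drawer-Z: no assignment then satisfies all the clues, so o-ring ∈ drawer-Z.

drawer-Z = {gear, hinge, o-ring, yoke}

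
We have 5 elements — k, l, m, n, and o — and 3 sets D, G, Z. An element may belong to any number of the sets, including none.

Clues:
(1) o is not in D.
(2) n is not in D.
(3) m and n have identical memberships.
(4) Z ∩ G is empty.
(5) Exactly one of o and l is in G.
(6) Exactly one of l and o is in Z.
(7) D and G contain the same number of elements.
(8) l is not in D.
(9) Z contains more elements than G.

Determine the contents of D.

From (1): o ∉ D.
From (2): n ∉ D.
From (8): l ∉ D.
(3): m matches n: m ∉ D.
Suppose k ∉ D: no assignment then satisfies all the clues, so k ∈ D.

D = {k}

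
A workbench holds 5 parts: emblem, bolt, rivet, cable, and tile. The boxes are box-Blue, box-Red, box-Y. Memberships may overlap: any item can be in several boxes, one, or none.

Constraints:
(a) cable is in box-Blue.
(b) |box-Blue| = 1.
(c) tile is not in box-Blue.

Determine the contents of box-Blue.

box-Blue = {cable}

From (a): cable ∈ box-Blue.
From (c): tile ∉ box-Blue.
(b): box-Blue already has 1, so the rest are out.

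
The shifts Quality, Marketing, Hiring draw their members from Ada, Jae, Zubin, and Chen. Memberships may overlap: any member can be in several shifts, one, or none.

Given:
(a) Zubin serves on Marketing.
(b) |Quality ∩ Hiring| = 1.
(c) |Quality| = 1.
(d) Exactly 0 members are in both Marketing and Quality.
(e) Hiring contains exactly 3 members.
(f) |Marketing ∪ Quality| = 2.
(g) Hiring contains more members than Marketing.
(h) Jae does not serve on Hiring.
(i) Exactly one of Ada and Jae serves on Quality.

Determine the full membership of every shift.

Quality = {Ada}; Marketing = {Zubin}; Hiring = {Ada, Chen, Zubin}

From (a): Zubin ∈ Marketing.
From (h): Jae ∉ Hiring.
(e): only 3 candidates remain for Hiring, so all are in.
Suppose Ada ∉ Quality: no assignment then satisfies all the clues, so Ada ∈ Quality.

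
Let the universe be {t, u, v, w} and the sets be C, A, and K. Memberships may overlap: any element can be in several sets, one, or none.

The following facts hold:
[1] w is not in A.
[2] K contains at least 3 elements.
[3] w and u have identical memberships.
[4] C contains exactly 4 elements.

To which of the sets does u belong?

u: C, K

From (1): w ∉ A.
(3): u matches w: u ∉ A.
(4): only 4 candidates remain for C, so all are in.
Suppose u ∉ K: no assignment then satisfies all the clues, so u ∈ K.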